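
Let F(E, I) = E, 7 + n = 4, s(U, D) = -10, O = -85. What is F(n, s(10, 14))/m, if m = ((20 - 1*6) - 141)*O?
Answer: -3/10795 ≈ -0.00027791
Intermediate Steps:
n = -3 (n = -7 + 4 = -3)
m = 10795 (m = ((20 - 1*6) - 141)*(-85) = ((20 - 6) - 141)*(-85) = (14 - 141)*(-85) = -127*(-85) = 10795)
F(n, s(10, 14))/m = -3/10795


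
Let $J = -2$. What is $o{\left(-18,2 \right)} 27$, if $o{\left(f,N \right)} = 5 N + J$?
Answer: $216$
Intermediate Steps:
$o{\left(f,N \right)} = -2 + 5 N$ ($o{\left(f,N \right)} = 5 N - 2 = -2 + 5 N$)
$o{\left(-18,2 \right)} 27 = \left(-2 + 5 \cdot 2\right) 27 = \left(-2 + 10\right) 27 = 8 \cdot 27 = 216$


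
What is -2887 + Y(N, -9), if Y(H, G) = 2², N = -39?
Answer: -2883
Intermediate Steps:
Y(H, G) = 4
-2887 + Y(N, -9) = -2887 + 4 = -2883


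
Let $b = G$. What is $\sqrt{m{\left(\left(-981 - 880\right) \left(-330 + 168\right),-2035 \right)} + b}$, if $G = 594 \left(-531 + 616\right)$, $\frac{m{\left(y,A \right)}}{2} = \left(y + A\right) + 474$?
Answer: $2 \sqrt{162583} \approx 806.43$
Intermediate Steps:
$m{\left(y,A \right)} = 948 + 2 A + 2 y$ ($m{\left(y,A \right)} = 2 \left(\left(y + A\right) + 474\right) = 2 \left(\left(A + y\right) + 474\right) = 2 \left(474 + A + y\right) = 948 + 2 A + 2 y$)
$G = 50490$ ($G = 594 \cdot 85 = 50490$)
$b = 50490$
$\sqrt{m{\left(\left(-981 - 880\right) \left(-330 + 168\right),-2035 \right)} + b} = \sqrt{\left(948 + 2 \left(-2035\right) + 2 \left(-981 - 880\right) \left(-330 + 168\right)\right) + 50490} = \sqrt{\left(948 - 4070 + 2 \left(\left(-1861\right) \left(-162\right)\right)\right) + 50490} = \sqrt{\left(948 - 4070 + 2 \cdot 301482\right) + 50490} = \sqrt{\left(948 - 4070 + 602964\right) + 50490} = \sqrt{599842 + 50490} = \sqrt{650332} = 2 \sqrt{162583}$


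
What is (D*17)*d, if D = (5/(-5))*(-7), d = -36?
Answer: -4284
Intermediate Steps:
D = 7 (D = (5*(-⅕))*(-7) = -1*(-7) = 7)
(D*17)*d = (7*17)*(-36) = 119*(-36) = -4284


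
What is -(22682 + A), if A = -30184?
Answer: 7502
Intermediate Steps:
-(22682 + A) = -(22682 - 30184) = -1*(-7502) = 7502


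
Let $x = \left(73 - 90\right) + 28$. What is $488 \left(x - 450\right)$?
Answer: $-214232$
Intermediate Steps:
$x = 11$ ($x = -17 + 28 = 11$)
$488 \left(x - 450\right) = 488 \left(11 - 450\right) = 488 \left(-439\right) = -214232$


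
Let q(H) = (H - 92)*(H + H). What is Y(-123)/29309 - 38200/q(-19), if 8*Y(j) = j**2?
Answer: -4446508139/494501448 ≈ -8.9919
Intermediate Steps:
q(H) = 2*H*(-92 + H) (q(H) = (-92 + H)*(2*H) = 2*H*(-92 + H))
Y(j) = j**2/8
Y(-123)/29309 - 38200/q(-19) = ((1/8)*(-123)**2)/29309 - 38200*(-1/(38*(-92 - 19))) = ((1/8)*15129)*(1/29309) - 38200/(2*(-19)*(-111)) = (15129/8)*(1/29309) - 38200/4218 = 15129/234472 - 38200*1/4218 = 15129/234472 - 19100/2109 = -4446508139/494501448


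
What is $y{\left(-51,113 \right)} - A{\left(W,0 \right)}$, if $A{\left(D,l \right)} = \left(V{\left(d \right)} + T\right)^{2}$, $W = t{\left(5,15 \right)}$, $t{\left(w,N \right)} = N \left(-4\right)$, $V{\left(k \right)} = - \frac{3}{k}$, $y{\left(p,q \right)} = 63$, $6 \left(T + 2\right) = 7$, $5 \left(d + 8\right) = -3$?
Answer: $\frac{4177907}{66564} \approx 62.765$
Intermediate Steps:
$d = - \frac{43}{5}$ ($d = -8 + \frac{1}{5} \left(-3\right) = -8 - \frac{3}{5} = - \frac{43}{5} \approx -8.6$)
$T = - \frac{5}{6}$ ($T = -2 + \frac{1}{6} \cdot 7 = -2 + \frac{7}{6} = - \frac{5}{6} \approx -0.83333$)
$t{\left(w,N \right)} = - 4 N$
$W = -60$ ($W = \left(-4\right) 15 = -60$)
$A{\left(D,l \right)} = \frac{15625}{66564}$ ($A{\left(D,l \right)} = \left(- \frac{3}{- \frac{43}{5}} - \frac{5}{6}\right)^{2} = \left(\left(-3\right) \left(- \frac{5}{43}\right) - \frac{5}{6}\right)^{2} = \left(\frac{15}{43} - \frac{5}{6}\right)^{2} = \left(- \frac{125}{258}\right)^{2} = \frac{15625}{66564}$)
$y{\left(-51,113 \right)} - A{\left(W,0 \right)} = 63 - \frac{15625}{66564} = \frac{4177907}{66564}$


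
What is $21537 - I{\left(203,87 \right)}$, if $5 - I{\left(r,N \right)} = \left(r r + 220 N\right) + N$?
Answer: $81968$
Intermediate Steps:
$I{\left(r,N \right)} = 5 - r^{2} - 221 N$ ($I{\left(r,N \right)} = 5 - \left(\left(r r + 220 N\right) + N\right) = 5 - \left(\left(r^{2} + 220 N\right) + N\right) = 5 - \left(r^{2} + 221 N\right) = 5 - r^{2} - 221 N$)
$21537 - I{\left(203,87 \right)} = 21537 - \left(5 - 203^{2} - 19227\right) = 21537 - \left(5 - 41209 - 19227\right) = 21537 - -60431 = 21537 + 60431 = 81968$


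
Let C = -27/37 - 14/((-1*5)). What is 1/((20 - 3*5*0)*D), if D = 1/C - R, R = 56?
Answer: -383/425260 ≈ -0.00090063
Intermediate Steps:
C = 383/185 (C = -27*1/37 - 14/(-5) = -27/37 - 14*(-1/5) = -27/37 + 14/5 = 383/185 ≈ 2.0703)
D = -21263/383 (D = 1/(383/185) - 1*56 = 185/383 - 56 = -21263/383 ≈ -55.517)
1/((20 - 3*5*0)*D) = 1/((20 - 3*5*0)*(-21263/383)) = 1/((20 - 15*0)*(-21263/383)) = 1/((20 + 0)*(-21263/383)) = 1/(20*(-21263/383)) = 1/(-425260/383) = -383/425260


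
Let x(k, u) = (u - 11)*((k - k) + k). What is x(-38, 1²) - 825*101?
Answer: -82945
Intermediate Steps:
x(k, u) = k*(-11 + u) (x(k, u) = (-11 + u)*(0 + k) = (-11 + u)*k = k*(-11 + u))
x(-38, 1²) - 825*101 = -38*(-11 + 1²) - 825*101 = -38*(-11 + 1) - 83325 = -38*(-10) - 83325 = 380 - 83325 = -82945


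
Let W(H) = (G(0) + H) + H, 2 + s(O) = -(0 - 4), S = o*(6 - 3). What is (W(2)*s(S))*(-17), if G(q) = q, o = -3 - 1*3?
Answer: -136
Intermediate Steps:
o = -6 (o = -3 - 3 = -6)
S = -18 (S = -6*(6 - 3) = -6*3 = -18)
s(O) = 2 (s(O) = -2 - (0 - 4) = -2 - 1*(-4) = -2 + 4 = 2)
W(H) = 2*H (W(H) = (0 + H) + H = H + H = 2*H)
(W(2)*s(S))*(-17) = ((2*2)*2)*(-17) = (4*2)*(-17) = 8*(-17) = -136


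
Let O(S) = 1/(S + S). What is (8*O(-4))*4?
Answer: -4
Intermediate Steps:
O(S) = 1/(2*S)
(8*O(-4))*4 = (8*((1/2)/(-4)))*4 = (8*((1/2)*(-1/4)))*4 = (8*(-1/8))*4 = -1*4 = -4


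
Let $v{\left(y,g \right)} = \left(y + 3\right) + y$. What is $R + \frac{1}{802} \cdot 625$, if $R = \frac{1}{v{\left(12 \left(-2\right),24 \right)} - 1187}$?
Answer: $\frac{384599}{494032} \approx 0.77849$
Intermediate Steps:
$v{\left(y,g \right)} = 3 + 2 y$ ($v{\left(y,g \right)} = \left(3 + y\right) + y = 3 + 2 y$)
$R = - \frac{1}{1232}$ ($R = \frac{1}{\left(3 + 2 \cdot 12 \left(-2\right)\right) - 1187} = \frac{1}{\left(3 + 2 \left(-24\right)\right) - 1187} = \frac{1}{\left(3 - 48\right) - 1187} = \frac{1}{-45 - 1187} = \frac{1}{-1232} = - \frac{1}{1232} \approx -0.00081169$)
$R + \frac{1}{802} \cdot 625 = - \frac{1}{1232} + \frac{1}{802} \cdot 625 = - \frac{1}{1232} + \frac{625}{802} = \frac{384599}{494032}$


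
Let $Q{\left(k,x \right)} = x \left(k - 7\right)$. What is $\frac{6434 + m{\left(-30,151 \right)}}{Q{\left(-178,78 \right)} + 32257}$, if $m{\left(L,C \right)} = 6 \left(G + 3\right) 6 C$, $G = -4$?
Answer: $\frac{998}{17827} \approx 0.055982$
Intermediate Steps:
$m{\left(L,C \right)} = - 36 C$ ($m{\left(L,C \right)} = 6 \left(-4 + 3\right) 6 C = 6 \left(-1\right) 6 C = \left(-6\right) 6 C = - 36 C$)
$Q{\left(k,x \right)} = x \left(-7 + k\right)$
$\frac{6434 + m{\left(-30,151 \right)}}{Q{\left(-178,78 \right)} + 32257} = \frac{6434 - 5436}{78 \left(-7 - 178\right) + 32257} = \frac{6434 - 5436}{78 \left(-185\right) + 32257} = \frac{998}{-14430 + 32257} = \frac{998}{17827}$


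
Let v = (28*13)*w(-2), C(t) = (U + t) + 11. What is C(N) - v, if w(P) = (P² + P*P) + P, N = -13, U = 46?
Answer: -2140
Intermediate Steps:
C(t) = 57 + t (C(t) = (46 + t) + 11 = 57 + t)
w(P) = P + 2*P² (w(P) = (P² + P²) + P = 2*P² + P = P + 2*P²)
v = 2184 (v = (28*13)*(-2*(1 + 2*(-2))) = 364*(-2*(1 - 4)) = 364*(-2*(-3)) = 364*6 = 2184)
C(N) - v = (57 - 13) - 1*2184 = 44 - 2184 = -2140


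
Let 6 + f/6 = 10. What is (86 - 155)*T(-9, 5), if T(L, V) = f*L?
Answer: 14904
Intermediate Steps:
f = 24 (f = -36 + 6*10 = -36 + 60 = 24)
T(L, V) = 24*L
(86 - 155)*T(-9, 5) = (86 - 155)*(24*(-9)) = -69*(-216) = 14904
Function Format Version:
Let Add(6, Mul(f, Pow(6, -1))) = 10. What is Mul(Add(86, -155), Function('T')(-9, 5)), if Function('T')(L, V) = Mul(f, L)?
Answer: 14904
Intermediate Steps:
f = 24 (f = Add(-36, Mul(6, 10)) = Add(-36, 60) = 24)
Function('T')(L, V) = Mul(24, L)
Mul(Add(86, -155), Function('T')(-9, 5)) = Mul(Add(86, -155), Mul(24, -9)) = Mul(-69, -216) = 14904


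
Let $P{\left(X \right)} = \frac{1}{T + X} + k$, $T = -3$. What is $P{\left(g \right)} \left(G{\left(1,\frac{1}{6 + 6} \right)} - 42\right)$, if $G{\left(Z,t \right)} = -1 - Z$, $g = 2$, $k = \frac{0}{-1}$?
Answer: $44$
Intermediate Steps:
$k = 0$ ($k = 0 \left(-1\right) = 0$)
$P{\left(X \right)} = \frac{1}{-3 + X}$ ($P{\left(X \right)} = \frac{1}{-3 + X} + 0 = \frac{1}{-3 + X}$)
$P{\left(g \right)} \left(G{\left(1,\frac{1}{6 + 6} \right)} - 42\right) = \frac{\left(-1 - 1\right) - 42}{-3 + 2} = \frac{\left(-1 - 1\right) - 42}{-1} = - (-2 - 42) = \left(-1\right) \left(-44\right) = 44$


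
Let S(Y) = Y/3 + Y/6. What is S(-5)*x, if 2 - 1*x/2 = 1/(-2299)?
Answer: -22995/2299 ≈ -10.002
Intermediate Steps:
x = 9198/2299 (x = 4 - 2/(-2299) = 4 - 2*(-1/2299) = 4 + 2/2299 = 9198/2299 ≈ 4.0009)
S(Y) = Y/2 (S(Y) = Y*(⅓) + Y*(⅙) = Y/3 + Y/6 = Y/2)
S(-5)*x = ((½)*(-5))*(9198/2299) = -5/2*9198/2299 = -22995/2299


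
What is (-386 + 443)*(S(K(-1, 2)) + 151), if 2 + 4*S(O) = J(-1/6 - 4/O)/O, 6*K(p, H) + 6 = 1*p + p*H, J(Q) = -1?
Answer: 8588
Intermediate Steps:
K(p, H) = -1 + p/6 + H*p/6 (K(p, H) = -1 + (1*p + p*H)/6 = -1 + (p + H*p)/6 = -1 + (p/6 + H*p/6) = -1 + p/6 + H*p/6)
S(O) = -1/2 - 1/(4*O) (S(O) = -1/2 + (-1/O)/4 = -1/2 - 1/(4*O))
(-386 + 443)*(S(K(-1, 2)) + 151) = (-386 + 443)*((-1 - 2*(-1 + (1/6)*(-1) + (1/6)*2*(-1)))/(4*(-1 + (1/6)*(-1) + (1/6)*2*(-1))) + 151) = 57*((-1 - 2*(-1 - 1/6 - 1/3))/(4*(-1 - 1/6 - 1/3)) + 151) = 57*((-1 - 2*(-3/2))/(4*(-3/2)) + 151) = 57*((1/4)*(-2/3)*(-1 + 3) + 151) = 57*((1/4)*(-2/3)*2 + 151) = 57*(-1/3 + 151) = 57*(452/3) = 8588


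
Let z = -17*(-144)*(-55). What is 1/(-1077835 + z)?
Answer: -1/1212475 ≈ -8.2476e-7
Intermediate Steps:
z = -134640 (z = 2448*(-55) = -134640)
1/(-1077835 + z) = 1/(-1077835 - 134640) = 1/(-1212475) = -1/1212475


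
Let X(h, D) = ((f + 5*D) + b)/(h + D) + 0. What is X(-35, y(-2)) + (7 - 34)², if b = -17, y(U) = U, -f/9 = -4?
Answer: 26964/37 ≈ 728.76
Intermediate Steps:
f = 36 (f = -9*(-4) = 36)
X(h, D) = (19 + 5*D)/(D + h) (X(h, D) = ((36 + 5*D) - 17)/(h + D) + 0 = (19 + 5*D)/(D + h) + 0 = (19 + 5*D)/(D + h))
X(-35, y(-2)) + (7 - 34)² = (19 + 5*(-2))/(-2 - 35) + (7 - 34)² = (19 - 10)/(-37) + (-27)² = -1/37*9 + 729 = -9/37 + 729 = 26964/37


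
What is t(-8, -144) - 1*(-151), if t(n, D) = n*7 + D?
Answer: -49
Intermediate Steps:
t(n, D) = D + 7*n (t(n, D) = 7*n + D = D + 7*n)
t(-8, -144) - 1*(-151) = (-144 + 7*(-8)) - 1*(-151) = (-144 - 56) + 151 = -200 + 151 = -49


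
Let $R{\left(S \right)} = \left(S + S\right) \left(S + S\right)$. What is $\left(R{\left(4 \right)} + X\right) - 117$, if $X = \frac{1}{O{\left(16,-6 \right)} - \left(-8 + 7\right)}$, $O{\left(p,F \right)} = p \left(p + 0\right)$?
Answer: $- \frac{13620}{257} \approx -52.996$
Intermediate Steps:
$O{\left(p,F \right)} = p^{2}$ ($O{\left(p,F \right)} = p p = p^{2}$)
$X = \frac{1}{257}$ ($X = \frac{1}{16^{2} - \left(-8 + 7\right)} = \frac{1}{256 - -1} = \frac{1}{256 + 1} = \frac{1}{257} \approx 0.0038911$)
$R{\left(S \right)} = 4 S^{2}$ ($R{\left(S \right)} = 2 S 2 S = 4 S^{2}$)
$\left(R{\left(4 \right)} + X\right) - 117 = \left(4 \cdot 4^{2} + \frac{1}{257}\right) - 117 = \left(4 \cdot 16 + \frac{1}{257}\right) - 117 = \left(64 + \frac{1}{257}\right) - 117 = \frac{16449}{257} - 117 = - \frac{13620}{257}$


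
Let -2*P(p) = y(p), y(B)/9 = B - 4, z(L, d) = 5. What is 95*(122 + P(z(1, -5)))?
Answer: 22325/2 ≈ 11163.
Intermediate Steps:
y(B) = -36 + 9*B (y(B) = 9*(B - 4) = 9*(-4 + B) = -36 + 9*B)
P(p) = 18 - 9*p/2 (P(p) = -(-36 + 9*p)/2 = 18 - 9*p/2)
95*(122 + P(z(1, -5))) = 95*(122 + (18 - 9/2*5)) = 95*(122 + (18 - 45/2)) = 95*(122 - 9/2) = 95*(235/2) = 22325/2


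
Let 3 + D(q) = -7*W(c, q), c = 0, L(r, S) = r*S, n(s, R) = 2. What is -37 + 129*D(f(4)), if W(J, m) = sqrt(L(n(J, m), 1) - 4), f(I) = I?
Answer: -424 - 903*I*sqrt(2) ≈ -424.0 - 1277.0*I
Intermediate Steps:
L(r, S) = S*r
W(J, m) = I*sqrt(2) (W(J, m) = sqrt(1*2 - 4) = sqrt(2 - 4) = sqrt(-2) = I*sqrt(2))
D(q) = -3 - 7*I*sqrt(2)
-37 + 129*D(f(4)) = -37 + 129*(-3 - 7*I*sqrt(2)) = -37 + (-387 - 903*I*sqrt(2)) = -424 - 903*I*sqrt(2)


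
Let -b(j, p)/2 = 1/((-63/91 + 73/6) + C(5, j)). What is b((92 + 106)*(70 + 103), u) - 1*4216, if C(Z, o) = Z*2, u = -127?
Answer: -7061956/1675 ≈ -4216.1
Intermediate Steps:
C(Z, o) = 2*Z
b(j, p) = -156/1675 (b(j, p) = -2/((-63/91 + 73/6) + 2*5) = -2/((-63*1/91 + 73*(1/6)) + 10) = -2/((-9/13 + 73/6) + 10) = -2/(895/78 + 10) = -2/1675/78 = -2*78/1675 = -156/1675)
b((92 + 106)*(70 + 103), u) - 1*4216 = -156/1675 - 1*4216 = -156/1675 - 4216 = -7061956/1675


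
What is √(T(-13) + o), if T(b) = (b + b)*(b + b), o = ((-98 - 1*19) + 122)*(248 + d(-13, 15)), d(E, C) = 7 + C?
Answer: √2026 ≈ 45.011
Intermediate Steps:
o = 1350 (o = ((-98 - 1*19) + 122)*(248 + (7 + 15)) = ((-98 - 19) + 122)*(248 + 22) = (-117 + 122)*270 = 5*270 = 1350)
T(b) = 4*b² (T(b) = (2*b)*(2*b) = 4*b²)
√(T(-13) + o) = √(4*(-13)² + 1350) = √(4*169 + 1350) = √(676 + 1350) = √2026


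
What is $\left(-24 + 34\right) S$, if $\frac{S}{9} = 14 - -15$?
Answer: $2610$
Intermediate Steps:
$S = 261$ ($S = 9 \left(14 - -15\right) = 9 \left(14 + 15\right) = 9 \cdot 29 = 261$)
$\left(-24 + 34\right) S = \left(-24 + 34\right) 261 = 10 \cdot 261 = 2610$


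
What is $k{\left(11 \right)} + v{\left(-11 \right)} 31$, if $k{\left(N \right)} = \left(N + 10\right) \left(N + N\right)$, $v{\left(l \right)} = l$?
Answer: $121$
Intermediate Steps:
$k{\left(N \right)} = 2 N \left(10 + N\right)$ ($k{\left(N \right)} = \left(10 + N\right) 2 N = 2 N \left(10 + N\right)$)
$k{\left(11 \right)} + v{\left(-11 \right)} 31 = 2 \cdot 11 \left(10 + 11\right) - 341 = 2 \cdot 11 \cdot 21 - 341 = 462 - 341 = 121$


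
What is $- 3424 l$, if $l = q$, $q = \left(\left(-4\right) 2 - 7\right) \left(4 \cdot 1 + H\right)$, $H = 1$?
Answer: $256800$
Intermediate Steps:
$q = -75$ ($q = \left(\left(-4\right) 2 - 7\right) \left(4 \cdot 1 + 1\right) = \left(-8 - 7\right) \left(4 + 1\right) = \left(-15\right) 5 = -75$)
$l = -75$
$- 3424 l = \left(-3424\right) \left(-75\right) = 256800$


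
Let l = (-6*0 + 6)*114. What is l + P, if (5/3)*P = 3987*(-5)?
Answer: -11277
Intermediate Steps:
l = 684 (l = (0 + 6)*114 = 6*114 = 684)
P = -11961 (P = 3*(3987*(-5))/5 = (3/5)*(-19935) = -11961)
l + P = 684 - 11961 = -11277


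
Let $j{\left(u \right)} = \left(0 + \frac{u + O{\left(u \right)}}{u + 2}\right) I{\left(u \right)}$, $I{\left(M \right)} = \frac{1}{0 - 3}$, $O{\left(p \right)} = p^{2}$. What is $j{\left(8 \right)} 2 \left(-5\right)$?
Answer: $24$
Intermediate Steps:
$I{\left(M \right)} = - \frac{1}{3}$ ($I{\left(M \right)} = \frac{1}{-3} = - \frac{1}{3}$)
$j{\left(u \right)} = - \frac{u + u^{2}}{3 \left(2 + u\right)}$ ($j{\left(u \right)} = \left(0 + \frac{u + u^{2}}{u + 2}\right) \left(- \frac{1}{3}\right) = \left(0 + \frac{u + u^{2}}{2 + u}\right) \left(- \frac{1}{3}\right) = \frac{u + u^{2}}{2 + u} \left(- \frac{1}{3}\right) = - \frac{u + u^{2}}{3 \left(2 + u\right)}$)
$j{\left(8 \right)} 2 \left(-5\right) = \frac{1}{3} \cdot 8 \frac{1}{2 + 8} \left(-1 - 8\right) 2 \left(-5\right) = \frac{1}{3} \cdot 8 \cdot \frac{1}{10} \left(-1 - 8\right) \left(-10\right) = \frac{1}{3} \cdot 8 \cdot \frac{1}{10} \left(-9\right) \left(-10\right) = \left(- \frac{12}{5}\right) \left(-10\right) = 24$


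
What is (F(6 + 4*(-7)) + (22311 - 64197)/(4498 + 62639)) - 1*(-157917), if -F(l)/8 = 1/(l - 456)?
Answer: 844628618375/5348581 ≈ 1.5792e+5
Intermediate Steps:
F(l) = -8/(-456 + l) (F(l) = -8/(l - 456) = -8/(-456 + l))
(F(6 + 4*(-7)) + (22311 - 64197)/(4498 + 62639)) - 1*(-157917) = (-8/(-456 + (6 + 4*(-7))) + (22311 - 64197)/(4498 + 62639)) - 1*(-157917) = (-8/(-456 + (6 - 28)) - 41886/67137) + 157917 = (-8/(-456 - 22) - 41886*1/67137) + 157917 = (-8/(-478) - 13962/22379) + 157917 = (-8*(-1/478) - 13962/22379) + 157917 = (4/239 - 13962/22379) + 157917 = -3247402/5348581 + 157917 = 844628618375/5348581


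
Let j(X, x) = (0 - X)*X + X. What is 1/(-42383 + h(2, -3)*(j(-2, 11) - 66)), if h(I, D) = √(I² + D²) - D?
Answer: -42599/1814607409 + 72*√13/1814607409 ≈ -2.3333e-5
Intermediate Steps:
j(X, x) = X - X² (j(X, x) = (-X)*X + X = -X² + X = X - X²)
h(I, D) = √(D² + I²) - D
1/(-42383 + h(2, -3)*(j(-2, 11) - 66)) = 1/(-42383 + (√((-3)² + 2²) - 1*(-3))*(-2*(1 - 1*(-2)) - 66)) = 1/(-42383 + (√(9 + 4) + 3)*(-2*(1 + 2) - 66)) = 1/(-42383 + (√13 + 3)*(-2*3 - 66)) = 1/(-42383 + (3 + √13)*(-6 - 66)) = 1/(-42383 + (3 + √13)*(-72)) = 1/(-42383 + (-216 - 72*√13)) = 1/(-42599 - 72*√13)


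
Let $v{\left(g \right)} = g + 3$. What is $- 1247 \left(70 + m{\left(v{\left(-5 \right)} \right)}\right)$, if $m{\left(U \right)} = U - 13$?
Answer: $-68585$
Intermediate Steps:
$v{\left(g \right)} = 3 + g$
$m{\left(U \right)} = -13 + U$
$- 1247 \left(70 + m{\left(v{\left(-5 \right)} \right)}\right) = - 1247 \left(70 + \left(-13 + \left(3 - 5\right)\right)\right) = - 1247 \left(70 - 15\right) = \left(-1247\right) 55 = -68585$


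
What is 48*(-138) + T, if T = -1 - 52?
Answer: -6677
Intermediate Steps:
T = -53
48*(-138) + T = 48*(-138) - 53 = -6624 - 53 = -6677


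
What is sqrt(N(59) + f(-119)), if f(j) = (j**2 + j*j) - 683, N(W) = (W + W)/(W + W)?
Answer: 2*sqrt(6910) ≈ 166.25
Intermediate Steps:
N(W) = 1 (N(W) = (2*W)/((2*W)) = (2*W)*(1/(2*W)) = 1)
f(j) = -683 + 2*j**2 (f(j) = (j**2 + j**2) - 683 = 2*j**2 - 683 = -683 + 2*j**2)
sqrt(N(59) + f(-119)) = sqrt(1 + (-683 + 2*(-119)**2)) = sqrt(1 + (-683 + 2*14161)) = sqrt(1 + (-683 + 28322)) = sqrt(1 + 27639) = sqrt(27640) = 2*sqrt(6910)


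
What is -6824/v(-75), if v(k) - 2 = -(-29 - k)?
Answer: 1706/11 ≈ 155.09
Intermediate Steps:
v(k) = 31 + k (v(k) = 2 - (-29 - k) = 2 + (29 + k) = 31 + k)
-6824/v(-75) = -6824/(31 - 75) = -6824/(-44) = -6824*(-1/44) = 1706/11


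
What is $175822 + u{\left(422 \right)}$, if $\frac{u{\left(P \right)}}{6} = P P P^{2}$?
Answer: $190283642158$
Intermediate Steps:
$u{\left(P \right)} = 6 P^{4}$ ($u{\left(P \right)} = 6 P P P^{2} = 6 P^{2} P^{2} = 6 P^{4}$)
$175822 + u{\left(422 \right)} = 175822 + 6 \cdot 422^{4} = 175822 + 6 \cdot 31713911056 = 175822 + 190283466336 = 190283642158$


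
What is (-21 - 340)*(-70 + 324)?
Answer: -91694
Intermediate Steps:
(-21 - 340)*(-70 + 324) = -361*254 = -91694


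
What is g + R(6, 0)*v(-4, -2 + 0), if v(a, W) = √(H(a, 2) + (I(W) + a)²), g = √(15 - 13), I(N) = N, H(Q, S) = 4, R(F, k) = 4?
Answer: √2 + 8*√10 ≈ 26.712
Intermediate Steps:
g = √2 ≈ 1.4142
v(a, W) = √(4 + (W + a)²)
g + R(6, 0)*v(-4, -2 + 0) = √2 + 4*√(4 + ((-2 + 0) - 4)²) = √2 + 4*√(4 + (-2 - 4)²) = √2 + 4*√(4 + (-6)²) = √2 + 4*√(4 + 36) = √2 + 4*√40 = √2 + 4*(2*√10) = √2 + 8*√10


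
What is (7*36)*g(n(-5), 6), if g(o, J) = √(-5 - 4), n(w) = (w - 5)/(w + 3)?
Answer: 756*I ≈ 756.0*I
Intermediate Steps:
n(w) = (-5 + w)/(3 + w)
g(o, J) = 3*I (g(o, J) = √(-9) = 3*I)
(7*36)*g(n(-5), 6) = (7*36)*(3*I) = 252*(3*I) = 756*I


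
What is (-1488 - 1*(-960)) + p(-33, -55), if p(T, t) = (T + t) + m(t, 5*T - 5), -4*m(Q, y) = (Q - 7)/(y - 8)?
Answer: -219327/356 ≈ -616.09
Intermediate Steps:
m(Q, y) = -(-7 + Q)/(4*(-8 + y)) (m(Q, y) = -(Q - 7)/(4*(y - 8)) = -(-7 + Q)/(4*(-8 + y)))
p(T, t) = T + t + (7 - t)/(4*(-13 + 5*T)) (p(T, t) = (T + t) + (7 - t)/(4*(-8 + (5*T - 5))) = (T + t) + (7 - t)/(4*(-8 + (-5 + 5*T))) = (T + t) + (7 - t)/(4*(-13 + 5*T)) = T + t + (7 - t)/(4*(-13 + 5*T)))
(-1488 - 1*(-960)) + p(-33, -55) = (-1488 - 1*(-960)) + (7 - 1*(-55) + 4*(-13 + 5*(-33))*(-33 - 55))/(4*(-13 + 5*(-33))) = (-1488 + 960) + (7 + 55 + 4*(-13 - 165)*(-88))/(4*(-13 - 165)) = -528 + (1/4)*(7 + 55 + 4*(-178)*(-88))/(-178) = -528 + (1/4)*(-1/178)*(7 + 55 + 62656) = -528 + (1/4)*(-1/178)*62718 = -528 - 31359/356 = -219327/356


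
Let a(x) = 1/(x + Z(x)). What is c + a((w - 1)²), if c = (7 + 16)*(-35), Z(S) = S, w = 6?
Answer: -40249/50 ≈ -804.98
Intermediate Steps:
a(x) = 1/(2*x) (a(x) = 1/(x + x) = 1/(2*x))
c = -805 (c = 23*(-35) = -805)
c + a((w - 1)²) = -805 + 1/(2*((6 - 1)²)) = -805 + 1/(2*(5²)) = -805 + (½)/25 = -805 + (½)*(1/25) = -805 + 1/50 = -40249/50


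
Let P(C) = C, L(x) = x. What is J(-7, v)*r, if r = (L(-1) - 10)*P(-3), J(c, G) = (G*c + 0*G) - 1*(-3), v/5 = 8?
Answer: -9141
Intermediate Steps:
v = 40 (v = 5*8 = 40)
J(c, G) = 3 + G*c (J(c, G) = (G*c + 0) + 3 = G*c + 3 = 3 + G*c)
r = 33 (r = (-1 - 10)*(-3) = -11*(-3) = 33)
J(-7, v)*r = (3 + 40*(-7))*33 = (3 - 280)*33 = -277*33 = -9141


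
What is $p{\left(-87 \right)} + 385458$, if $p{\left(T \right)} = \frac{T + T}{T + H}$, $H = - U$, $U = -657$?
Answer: $\frac{36618481}{95} \approx 3.8546 \cdot 10^{5}$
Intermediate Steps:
$H = 657$ ($H = \left(-1\right) \left(-657\right) = 657$)
$p{\left(T \right)} = \frac{2 T}{657 + T}$ ($p{\left(T \right)} = \frac{T + T}{T + 657} = \frac{2 T}{657 + T}$)
$p{\left(-87 \right)} + 385458 = 2 \left(-87\right) \frac{1}{657 - 87} + 385458 = 2 \left(-87\right) \frac{1}{570} + 385458 = - \frac{29}{95} + 385458 = \frac{36618481}{95}$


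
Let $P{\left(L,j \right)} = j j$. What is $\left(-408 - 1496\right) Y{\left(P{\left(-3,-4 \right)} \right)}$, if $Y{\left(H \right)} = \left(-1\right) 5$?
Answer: $9520$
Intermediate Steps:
$P{\left(L,j \right)} = j^{2}$
$Y{\left(H \right)} = -5$
$\left(-408 - 1496\right) Y{\left(P{\left(-3,-4 \right)} \right)} = \left(-408 - 1496\right) \left(-5\right) = \left(-1904\right) \left(-5\right) = 9520$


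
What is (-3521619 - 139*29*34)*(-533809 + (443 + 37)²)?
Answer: 1110074316257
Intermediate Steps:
(-3521619 - 139*29*34)*(-533809 + (443 + 37)²) = (-3521619 - 4031*34)*(-533809 + 480²) = (-3521619 - 137054)*(-533809 + 230400) = -3658673*(-303409) = 1110074316257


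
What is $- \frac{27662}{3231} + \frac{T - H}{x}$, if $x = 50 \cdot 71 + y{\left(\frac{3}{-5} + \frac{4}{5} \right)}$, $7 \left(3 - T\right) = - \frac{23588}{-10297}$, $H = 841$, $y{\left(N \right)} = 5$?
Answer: $- \frac{161852666264}{18398092671} \approx -8.7973$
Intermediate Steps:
$T = \frac{192649}{72079}$ ($T = 3 - \frac{\left(-23588\right) \frac{1}{-10297}}{7} = 3 - \frac{\left(-23588\right) \left(- \frac{1}{10297}\right)}{7} = 3 - \frac{23588}{72079} = \frac{192649}{72079} \approx 2.6727$)
$x = 3555$ ($x = 50 \cdot 71 + 5 = 3550 + 5 = 3555$)
$- \frac{27662}{3231} + \frac{T - H}{x} = - \frac{27662}{3231} + \frac{\frac{192649}{72079} - 841}{3555} = \left(-27662\right) \frac{1}{3231} + \left(\frac{192649}{72079} - 841\right) \frac{1}{3555} = - \frac{27662}{3231} - \frac{4028386}{17082723} = - \frac{161852666264}{18398092671}$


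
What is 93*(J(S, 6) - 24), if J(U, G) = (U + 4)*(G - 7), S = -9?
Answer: -1767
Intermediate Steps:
J(U, G) = (-7 + G)*(4 + U) (J(U, G) = (4 + U)*(-7 + G) = (-7 + G)*(4 + U))
93*(J(S, 6) - 24) = 93*((-28 - 7*(-9) + 4*6 + 6*(-9)) - 24) = 93*((-28 + 63 + 24 - 54) - 24) = 93*(5 - 24) = 93*(-19) = -1767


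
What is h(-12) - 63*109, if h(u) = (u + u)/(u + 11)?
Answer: -6843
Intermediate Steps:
h(u) = 2*u/(11 + u) (h(u) = (2*u)/(11 + u) = 2*u/(11 + u))
h(-12) - 63*109 = 2*(-12)/(11 - 12) - 63*109 = 2*(-12)/(-1) - 6867 = 2*(-12)*(-1) - 6867 = 24 - 6867 = -6843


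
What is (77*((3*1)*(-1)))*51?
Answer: -11781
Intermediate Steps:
(77*((3*1)*(-1)))*51 = (77*(3*(-1)))*51 = (77*(-3))*51 = -231*51 = -11781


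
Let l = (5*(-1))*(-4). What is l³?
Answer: 8000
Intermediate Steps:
l = 20 (l = -5*(-4) = 20)
l³ = 20³ = 8000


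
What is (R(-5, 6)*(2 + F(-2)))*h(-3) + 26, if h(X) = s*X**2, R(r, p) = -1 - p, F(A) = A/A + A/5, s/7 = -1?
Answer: 5863/5 ≈ 1172.6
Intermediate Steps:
s = -7 (s = 7*(-1) = -7)
F(A) = 1 + A/5 (F(A) = 1 + A*(1/5) = 1 + A/5)
h(X) = -7*X**2
(R(-5, 6)*(2 + F(-2)))*h(-3) + 26 = ((-1 - 1*6)*(2 + (1 + (1/5)*(-2))))*(-7*(-3)**2) + 26 = ((-1 - 6)*(2 + (1 - 2/5)))*(-7*9) + 26 = -7*(2 + 3/5)*(-63) + 26 = -7*13/5*(-63) + 26 = -91/5*(-63) + 26 = 5733/5 + 26 = 5863/5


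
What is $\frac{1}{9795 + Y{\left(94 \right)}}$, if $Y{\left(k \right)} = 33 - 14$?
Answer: $\frac{1}{9814} \approx 0.0001019$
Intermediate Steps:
$Y{\left(k \right)} = 19$ ($Y{\left(k \right)} = 33 - 14 = 19$)
$\frac{1}{9795 + Y{\left(94 \right)}} = \frac{1}{9795 + 19} = \frac{1}{9814}$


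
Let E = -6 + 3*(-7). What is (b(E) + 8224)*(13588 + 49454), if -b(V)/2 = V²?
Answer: 426542172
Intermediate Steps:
E = -27 (E = -6 - 21 = -27)
b(V) = -2*V²
(b(E) + 8224)*(13588 + 49454) = (-2*(-27)² + 8224)*(13588 + 49454) = (-2*729 + 8224)*63042 = (-1458 + 8224)*63042 = 6766*63042 = 426542172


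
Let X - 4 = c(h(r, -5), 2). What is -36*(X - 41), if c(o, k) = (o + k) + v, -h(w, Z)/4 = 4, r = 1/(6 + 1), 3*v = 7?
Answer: 1752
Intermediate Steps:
v = 7/3 (v = (⅓)*7 = 7/3 ≈ 2.3333)
r = ⅐ (r = 1/7 = ⅐ ≈ 0.14286)
h(w, Z) = -16 (h(w, Z) = -4*4 = -16)
c(o, k) = 7/3 + k + o (c(o, k) = (o + k) + 7/3 = (k + o) + 7/3 = 7/3 + k + o)
X = -23/3 (X = 4 + (7/3 + 2 - 16) = 4 - 35/3 = -23/3 ≈ -7.6667)
-36*(X - 41) = -36*(-23/3 - 41) = -36*(-146/3) = 1752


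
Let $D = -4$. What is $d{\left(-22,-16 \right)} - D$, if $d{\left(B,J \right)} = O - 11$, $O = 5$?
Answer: $-2$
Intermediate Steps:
$d{\left(B,J \right)} = -6$ ($d{\left(B,J \right)} = 5 - 11 = -6$)
$d{\left(-22,-16 \right)} - D = -6 - -4 = -6 + 4 = -2$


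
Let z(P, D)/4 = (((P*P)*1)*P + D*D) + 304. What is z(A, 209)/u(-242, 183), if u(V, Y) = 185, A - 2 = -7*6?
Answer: -16012/37 ≈ -432.76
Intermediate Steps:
A = -40 (A = 2 - 7*6 = 2 - 42 = -40)
z(P, D) = 1216 + 4*D**2 + 4*P**3 (z(P, D) = 4*((((P*P)*1)*P + D*D) + 304) = 4*(((P**2*1)*P + D**2) + 304) = 4*((P**2*P + D**2) + 304) = 4*((P**3 + D**2) + 304) = 4*((D**2 + P**3) + 304) = 4*(304 + D**2 + P**3) = 1216 + 4*D**2 + 4*P**3)
z(A, 209)/u(-242, 183) = (1216 + 4*209**2 + 4*(-40)**3)/185 = (1216 + 4*43681 + 4*(-64000))*(1/185) = (1216 + 174724 - 256000)*(1/185) = -80060*1/185 = -16012/37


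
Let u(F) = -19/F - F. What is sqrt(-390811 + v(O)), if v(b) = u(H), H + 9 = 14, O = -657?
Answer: I*sqrt(9770495)/5 ≈ 625.16*I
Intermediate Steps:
H = 5 (H = -9 + 14 = 5)
u(F) = -F - 19/F
v(b) = -44/5 (v(b) = -1*5 - 19/5 = -5 - 19*1/5 = -5 - 19/5 = -44/5)
sqrt(-390811 + v(O)) = sqrt(-390811 - 44/5) = sqrt(-1954099/5) = I*sqrt(9770495)/5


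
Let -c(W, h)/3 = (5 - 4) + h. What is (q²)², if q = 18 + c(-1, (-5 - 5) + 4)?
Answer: 1185921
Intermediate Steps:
c(W, h) = -3 - 3*h (c(W, h) = -3*((5 - 4) + h) = -3*(1 + h) = -3 - 3*h)
q = 33 (q = 18 + (-3 - 3*((-5 - 5) + 4)) = 18 + (-3 - 3*(-10 + 4)) = 18 + (-3 - 3*(-6)) = 18 + (-3 + 18) = 18 + 15 = 33)
(q²)² = (33²)² = 1089² = 1185921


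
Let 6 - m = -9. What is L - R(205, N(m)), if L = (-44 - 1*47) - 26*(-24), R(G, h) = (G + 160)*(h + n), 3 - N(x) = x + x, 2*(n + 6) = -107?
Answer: 64211/2 ≈ 32106.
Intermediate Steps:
n = -119/2 (n = -6 + (½)*(-107) = -6 - 107/2 = -119/2 ≈ -59.500)
m = 15 (m = 6 - 1*(-9) = 6 + 9 = 15)
N(x) = 3 - 2*x (N(x) = 3 - (x + x) = 3 - 2*x)
R(G, h) = (160 + G)*(-119/2 + h) (R(G, h) = (G + 160)*(h - 119/2) = (160 + G)*(-119/2 + h))
L = 533 (L = (-44 - 47) + 624 = -91 + 624 = 533)
L - R(205, N(m)) = 533 - (-9520 + 160*(3 - 2*15) - 119/2*205 + 205*(3 - 2*15)) = 533 - (-9520 + 160*(3 - 30) - 24395/2 + 205*(3 - 30)) = 533 - (-9520 + 160*(-27) - 24395/2 + 205*(-27)) = 533 - (-9520 - 4320 - 24395/2 - 5535) = 533 - 1*(-63145/2) = 533 + 63145/2 = 64211/2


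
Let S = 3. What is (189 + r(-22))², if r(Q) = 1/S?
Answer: 322624/9 ≈ 35847.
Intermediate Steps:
r(Q) = ⅓ (r(Q) = 1/3 = ⅓)
(189 + r(-22))² = (189 + ⅓)² = (568/3)² = 322624/9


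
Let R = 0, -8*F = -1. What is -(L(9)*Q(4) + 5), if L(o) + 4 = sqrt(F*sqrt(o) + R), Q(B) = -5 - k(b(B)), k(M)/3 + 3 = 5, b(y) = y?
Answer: -49 + 11*sqrt(6)/4 ≈ -42.264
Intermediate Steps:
F = 1/8 (F = -1/8*(-1) = 1/8 ≈ 0.12500)
k(M) = 6 (k(M) = -9 + 3*5 = -9 + 15 = 6)
Q(B) = -11 (Q(B) = -5 - 1*6 = -5 - 6 = -11)
L(o) = -4 + sqrt(2)*o**(1/4)/4 (L(o) = -4 + sqrt(sqrt(o)/8 + 0) = -4 + sqrt(sqrt(o)/8) = -4 + sqrt(2)*o**(1/4)/4)
-(L(9)*Q(4) + 5) = -((-4 + sqrt(2)*9**(1/4)/4)*(-11) + 5) = -((-4 + sqrt(2)*sqrt(3)/4)*(-11) + 5) = -((-4 + sqrt(6)/4)*(-11) + 5) = -((44 - 11*sqrt(6)/4) + 5) = -(49 - 11*sqrt(6)/4) = -49 + 11*sqrt(6)/4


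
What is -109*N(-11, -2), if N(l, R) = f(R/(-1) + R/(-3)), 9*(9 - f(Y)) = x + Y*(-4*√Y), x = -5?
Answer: -9374/9 - 6976*√6/81 ≈ -1252.5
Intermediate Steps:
f(Y) = 86/9 + 4*Y^(3/2)/9 (f(Y) = 9 - (-5 + Y*(-4*√Y))/9 = 9 - (-5 - 4*Y^(3/2))/9 = 9 + (5/9 + 4*Y^(3/2)/9) = 86/9 + 4*Y^(3/2)/9)
N(l, R) = 86/9 + 32*√3*(-R)^(3/2)/81 (N(l, R) = 86/9 + 4*(R/(-1) + R/(-3))^(3/2)/9 = 86/9 + 4*(R*(-1) + R*(-⅓))^(3/2)/9 = 86/9 + 4*(-R - R/3)^(3/2)/9 = 86/9 + 4*(-4*R/3)^(3/2)/9 = 86/9 + 4*(8*√3*(-R)^(3/2)/9)/9 = 86/9 + 32*√3*(-R)^(3/2)/81)
-109*N(-11, -2) = -109*(86/9 + 32*√3*(-1*(-2))^(3/2)/81) = -109*(86/9 + 32*√3*2^(3/2)/81) = -109*(86/9 + 32*√3*(2*√2)/81) = -109*(86/9 + 64*√6/81) = -9374/9 - 6976*√6/81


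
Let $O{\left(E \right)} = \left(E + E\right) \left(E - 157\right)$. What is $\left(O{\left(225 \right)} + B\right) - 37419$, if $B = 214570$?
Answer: $207751$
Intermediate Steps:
$O{\left(E \right)} = 2 E \left(-157 + E\right)$
$\left(O{\left(225 \right)} + B\right) - 37419 = \left(2 \cdot 225 \left(-157 + 225\right) + 214570\right) - 37419 = \left(2 \cdot 225 \cdot 68 + 214570\right) - 37419 = \left(30600 + 214570\right) - 37419 = 245170 - 37419 = 207751$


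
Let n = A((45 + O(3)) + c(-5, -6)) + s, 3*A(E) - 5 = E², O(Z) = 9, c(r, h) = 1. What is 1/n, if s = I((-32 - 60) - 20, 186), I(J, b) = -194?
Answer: 1/816 ≈ 0.0012255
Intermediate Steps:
s = -194
A(E) = 5/3 + E²/3
n = 816 (n = (5/3 + ((45 + 9) + 1)²/3) - 194 = (5/3 + (54 + 1)²/3) - 194 = (5/3 + (⅓)*55²) - 194 = (5/3 + (⅓)*3025) - 194 = (5/3 + 3025/3) - 194 = 1010 - 194 = 816)
1/n = 1/816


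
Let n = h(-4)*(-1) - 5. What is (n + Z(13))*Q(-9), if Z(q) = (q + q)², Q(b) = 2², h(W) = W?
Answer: 2700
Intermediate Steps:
Q(b) = 4
Z(q) = 4*q² (Z(q) = (2*q)² = 4*q²)
n = -1 (n = -4*(-1) - 5 = 4 - 5 = -1)
(n + Z(13))*Q(-9) = (-1 + 4*13²)*4 = (-1 + 4*169)*4 = (-1 + 676)*4 = 675*4 = 2700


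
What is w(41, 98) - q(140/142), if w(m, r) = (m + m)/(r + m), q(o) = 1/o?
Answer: -4129/9730 ≈ -0.42436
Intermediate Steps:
w(m, r) = 2*m/(m + r) (w(m, r) = (2*m)/(m + r) = 2*m/(m + r))
w(41, 98) - q(140/142) = 2*41/(41 + 98) - 1/(140/142) = 2*41/139 - 1/(140*(1/142)) = 2*41*(1/139) - 1/70/71 = 82/139 - 1*71/70 = 82/139 - 71/70 = -4129/9730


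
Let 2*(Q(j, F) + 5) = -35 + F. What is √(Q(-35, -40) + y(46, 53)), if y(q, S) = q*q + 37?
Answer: 3*√938/2 ≈ 45.940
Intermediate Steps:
Q(j, F) = -45/2 + F/2 (Q(j, F) = -5 + (-35 + F)/2 = -5 + (-35/2 + F/2) = -45/2 + F/2)
y(q, S) = 37 + q² (y(q, S) = q² + 37 = 37 + q²)
√(Q(-35, -40) + y(46, 53)) = √((-45/2 + (½)*(-40)) + (37 + 46²)) = √((-45/2 - 20) + (37 + 2116)) = √(-85/2 + 2153) = √(4221/2) = 3*√938/2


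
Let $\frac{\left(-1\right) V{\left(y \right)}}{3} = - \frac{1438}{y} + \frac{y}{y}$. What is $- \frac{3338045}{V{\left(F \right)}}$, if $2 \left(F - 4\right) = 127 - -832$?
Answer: $- \frac{3227889515}{5727} \approx -5.6363 \cdot 10^{5}$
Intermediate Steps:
$F = \frac{967}{2}$ ($F = 4 + \frac{127 - -832}{2} = 4 + \frac{127 + 832}{2} = 4 + \frac{1}{2} \cdot 959 = 4 + \frac{959}{2} = \frac{967}{2} \approx 483.5$)
$V{\left(y \right)} = -3 + \frac{4314}{y}$ ($V{\left(y \right)} = - 3 \left(- \frac{1438}{y} + \frac{y}{y}\right) = - 3 \left(- \frac{1438}{y} + 1\right) = - 3 \left(1 - \frac{1438}{y}\right) = -3 + \frac{4314}{y}$)
$- \frac{3338045}{V{\left(F \right)}} = - \frac{3338045}{-3 + \frac{4314}{\frac{967}{2}}} = - \frac{3338045}{-3 + 4314 \cdot \frac{2}{967}} = - \frac{3338045}{-3 + \frac{8628}{967}} = - \frac{3338045}{\frac{5727}{967}} = \left(-3338045\right) \frac{967}{5727} = - \frac{3227889515}{5727}$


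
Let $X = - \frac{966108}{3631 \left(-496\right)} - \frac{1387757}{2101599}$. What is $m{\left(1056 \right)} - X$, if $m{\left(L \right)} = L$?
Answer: $\frac{999338587565771}{946232340156} \approx 1056.1$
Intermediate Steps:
$X = - \frac{117236361035}{946232340156}$ ($X = - \frac{966108}{-1800976} - \frac{1387757}{2101599} = \left(-966108\right) \left(- \frac{1}{1800976}\right) - \frac{1387757}{2101599} = \frac{241527}{450244} - \frac{1387757}{2101599} = - \frac{117236361035}{946232340156} \approx -0.1239$)
$m{\left(1056 \right)} - X = 1056 - - \frac{117236361035}{946232340156} = 1056 + \frac{117236361035}{946232340156} = \frac{999338587565771}{946232340156}$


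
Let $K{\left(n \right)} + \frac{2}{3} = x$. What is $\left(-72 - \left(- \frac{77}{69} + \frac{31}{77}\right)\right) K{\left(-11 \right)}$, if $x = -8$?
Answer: $\frac{9847396}{15939} \approx 617.82$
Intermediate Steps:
$K{\left(n \right)} = - \frac{26}{3}$ ($K{\left(n \right)} = - \frac{2}{3} - 8 = - \frac{26}{3}$)
$\left(-72 - \left(- \frac{77}{69} + \frac{31}{77}\right)\right) K{\left(-11 \right)} = \left(-72 - \left(- \frac{77}{69} + \frac{31}{77}\right)\right) \left(- \frac{26}{3}\right) = \left(-72 - - \frac{3790}{5313}\right) \left(- \frac{26}{3}\right) = \left(-72 + \left(\frac{77}{69} - \frac{31}{77}\right)\right) \left(- \frac{26}{3}\right) = \left(-72 + \frac{3790}{5313}\right) \left(- \frac{26}{3}\right) = \left(- \frac{378746}{5313}\right) \left(- \frac{26}{3}\right) = \frac{9847396}{15939}$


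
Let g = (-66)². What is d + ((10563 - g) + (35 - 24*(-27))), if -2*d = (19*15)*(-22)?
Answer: 10025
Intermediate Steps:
g = 4356
d = 3135 (d = -19*15*(-22)/2 = -285*(-22)/2 = -½*(-6270) = 3135)
d + ((10563 - g) + (35 - 24*(-27))) = 3135 + ((10563 - 1*4356) + (35 - 24*(-27))) = 3135 + ((10563 - 4356) + (35 + 648)) = 3135 + (6207 + 683) = 3135 + 6890 = 10025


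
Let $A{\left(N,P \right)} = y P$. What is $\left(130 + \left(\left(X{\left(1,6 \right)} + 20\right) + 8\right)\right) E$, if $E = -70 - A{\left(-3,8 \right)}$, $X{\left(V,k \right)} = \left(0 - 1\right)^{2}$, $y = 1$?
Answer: $-12402$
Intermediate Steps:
$A{\left(N,P \right)} = P$ ($A{\left(N,P \right)} = 1 P = P$)
$X{\left(V,k \right)} = 1$ ($X{\left(V,k \right)} = \left(-1\right)^{2} = 1$)
$E = -78$ ($E = -70 - 8 = -78$)
$\left(130 + \left(\left(X{\left(1,6 \right)} + 20\right) + 8\right)\right) E = \left(130 + \left(\left(1 + 20\right) + 8\right)\right) \left(-78\right) = \left(130 + \left(21 + 8\right)\right) \left(-78\right) = \left(130 + 29\right) \left(-78\right) = 159 \left(-78\right) = -12402$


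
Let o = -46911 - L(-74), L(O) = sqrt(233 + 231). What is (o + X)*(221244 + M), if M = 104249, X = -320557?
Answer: -119608261724 - 1301972*sqrt(29) ≈ -1.1962e+11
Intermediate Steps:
L(O) = 4*sqrt(29) (L(O) = sqrt(464) = 4*sqrt(29))
o = -46911 - 4*sqrt(29) ≈ -46933.
(o + X)*(221244 + M) = ((-46911 - 4*sqrt(29)) - 320557)*(221244 + 104249) = (-367468 - 4*sqrt(29))*325493 = -119608261724 - 1301972*sqrt(29)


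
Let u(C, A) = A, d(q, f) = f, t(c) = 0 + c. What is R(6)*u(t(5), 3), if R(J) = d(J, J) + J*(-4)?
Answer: -54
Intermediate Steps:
t(c) = c
R(J) = -3*J (R(J) = J + J*(-4) = J - 4*J = -3*J)
R(6)*u(t(5), 3) = -3*6*3 = -18*3 = -54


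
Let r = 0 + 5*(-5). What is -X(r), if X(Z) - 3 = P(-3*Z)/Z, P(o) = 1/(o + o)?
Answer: -11249/3750 ≈ -2.9997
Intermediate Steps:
P(o) = 1/(2*o)
r = -25 (r = 0 - 25 = -25)
X(Z) = 3 - 1/(6*Z²) (X(Z) = 3 + (1/(2*((-3*Z))))/Z = 3 + ((-1/(3*Z))/2)/Z = 3 + (-1/(6*Z))/Z = 3 - 1/(6*Z²))
-X(r) = -(3 - ⅙/(-25)²) = -(3 - ⅙*1/625) = -(3 - 1/3750) = -1*11249/3750 = -11249/3750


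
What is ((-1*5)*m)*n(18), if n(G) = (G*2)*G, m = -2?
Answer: 6480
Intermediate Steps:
n(G) = 2*G**2 (n(G) = (2*G)*G = 2*G**2)
((-1*5)*m)*n(18) = (-1*5*(-2))*(2*18**2) = (-5*(-2))*(2*324) = 10*648 = 6480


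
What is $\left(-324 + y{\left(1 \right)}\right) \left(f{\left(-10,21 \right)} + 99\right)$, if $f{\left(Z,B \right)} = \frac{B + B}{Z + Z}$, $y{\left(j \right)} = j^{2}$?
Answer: $- \frac{312987}{10} \approx -31299.0$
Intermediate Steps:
$f{\left(Z,B \right)} = \frac{B}{Z}$ ($f{\left(Z,B \right)} = \frac{2 B}{2 Z} = 2 B \frac{1}{2 Z} = \frac{B}{Z}$)
$\left(-324 + y{\left(1 \right)}\right) \left(f{\left(-10,21 \right)} + 99\right) = \left(-324 + 1^{2}\right) \left(\frac{21}{-10} + 99\right) = \left(-324 + 1\right) \left(21 \left(- \frac{1}{10}\right) + 99\right) = - 323 \left(- \frac{21}{10} + 99\right) = \left(-323\right) \frac{969}{10} = - \frac{312987}{10}$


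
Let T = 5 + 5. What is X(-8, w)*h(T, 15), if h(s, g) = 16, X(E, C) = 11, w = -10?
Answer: 176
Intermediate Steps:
T = 10
X(-8, w)*h(T, 15) = 11*16 = 176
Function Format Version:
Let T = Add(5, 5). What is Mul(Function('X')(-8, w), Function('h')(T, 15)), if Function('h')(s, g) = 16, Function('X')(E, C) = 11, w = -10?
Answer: 176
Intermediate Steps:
T = 10
Mul(Function('X')(-8, w), Function('h')(T, 15)) = Mul(11, 16) = 176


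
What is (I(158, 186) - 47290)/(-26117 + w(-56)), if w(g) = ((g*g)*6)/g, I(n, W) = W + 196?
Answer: 46908/26453 ≈ 1.7733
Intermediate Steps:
I(n, W) = 196 + W
w(g) = 6*g (w(g) = (g²*6)/g = (6*g²)/g = 6*g)
(I(158, 186) - 47290)/(-26117 + w(-56)) = ((196 + 186) - 47290)/(-26117 + 6*(-56)) = (382 - 47290)/(-26117 - 336) = -46908/(-26453) = -46908*(-1/26453) = 46908/26453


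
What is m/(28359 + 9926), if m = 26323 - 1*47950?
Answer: -21627/38285 ≈ -0.56489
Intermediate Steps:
m = -21627 (m = 26323 - 47950 = -21627)
m/(28359 + 9926) = -21627/(28359 + 9926) = -21627/38285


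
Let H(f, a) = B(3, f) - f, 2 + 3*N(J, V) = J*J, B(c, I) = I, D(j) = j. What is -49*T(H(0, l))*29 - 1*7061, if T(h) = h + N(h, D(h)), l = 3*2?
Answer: -18341/3 ≈ -6113.7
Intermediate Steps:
l = 6
N(J, V) = -⅔ + J²/3 (N(J, V) = -⅔ + (J*J)/3 = -⅔ + J²/3)
H(f, a) = 0 (H(f, a) = f - f = 0)
T(h) = -⅔ + h + h²/3 (T(h) = h + (-⅔ + h²/3) = -⅔ + h + h²/3)
-49*T(H(0, l))*29 - 1*7061 = -49*(-⅔ + 0 + (⅓)*0²)*29 - 1*7061 = -49*(-⅔ + 0 + (⅓)*0)*29 - 7061 = -49*(-⅔ + 0 + 0)*29 - 7061 = -49*(-⅔)*29 - 7061 = (98/3)*29 - 7061 = 2842/3 - 7061 = -18341/3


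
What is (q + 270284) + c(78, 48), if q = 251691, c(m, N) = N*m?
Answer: 525719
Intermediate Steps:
(q + 270284) + c(78, 48) = (251691 + 270284) + 48*78 = 521975 + 3744 = 525719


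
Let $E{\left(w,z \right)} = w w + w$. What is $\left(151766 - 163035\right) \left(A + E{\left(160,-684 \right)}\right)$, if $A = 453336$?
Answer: $-5398932824$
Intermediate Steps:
$E{\left(w,z \right)} = w + w^{2}$ ($E{\left(w,z \right)} = w^{2} + w = w + w^{2}$)
$\left(151766 - 163035\right) \left(A + E{\left(160,-684 \right)}\right) = \left(151766 - 163035\right) \left(453336 + 160 \left(1 + 160\right)\right) = - 11269 \left(453336 + 160 \cdot 161\right) = - 11269 \left(453336 + 25760\right) = \left(-11269\right) 479096 = -5398932824$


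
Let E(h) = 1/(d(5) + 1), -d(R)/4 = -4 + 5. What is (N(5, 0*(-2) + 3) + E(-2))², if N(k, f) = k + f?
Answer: 529/9 ≈ 58.778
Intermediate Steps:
d(R) = -4 (d(R) = -4*(-4 + 5) = -4*1 = -4)
E(h) = -⅓ (E(h) = 1/(-4 + 1) = 1/(-3) = -⅓)
N(k, f) = f + k
(N(5, 0*(-2) + 3) + E(-2))² = (((0*(-2) + 3) + 5) - ⅓)² = (((0 + 3) + 5) - ⅓)² = ((3 + 5) - ⅓)² = (8 - ⅓)² = (23/3)² = 529/9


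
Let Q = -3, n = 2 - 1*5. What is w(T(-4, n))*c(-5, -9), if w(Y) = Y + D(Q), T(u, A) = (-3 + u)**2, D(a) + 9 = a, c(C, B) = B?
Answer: -333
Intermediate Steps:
n = -3 (n = 2 - 5 = -3)
D(a) = -9 + a
w(Y) = -12 + Y (w(Y) = Y + (-9 - 3) = Y - 12 = -12 + Y)
w(T(-4, n))*c(-5, -9) = (-12 + (-3 - 4)**2)*(-9) = (-12 + (-7)**2)*(-9) = (-12 + 49)*(-9) = 37*(-9) = -333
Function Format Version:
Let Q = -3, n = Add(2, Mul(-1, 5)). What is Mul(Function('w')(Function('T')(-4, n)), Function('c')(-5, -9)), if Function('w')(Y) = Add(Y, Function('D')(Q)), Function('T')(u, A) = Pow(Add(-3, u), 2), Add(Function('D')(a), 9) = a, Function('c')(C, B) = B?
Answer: -333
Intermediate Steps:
n = -3 (n = Add(2, -5) = -3)
Function('D')(a) = Add(-9, a)
Function('w')(Y) = Add(-12, Y) (Function('w')(Y) = Add(Y, Add(-9, -3)) = Add(Y, -12) = Add(-12, Y))
Mul(Function('w')(Function('T')(-4, n)), Function('c')(-5, -9)) = Mul(Add(-12, Pow(Add(-3, -4), 2)), -9) = Mul(Add(-12, Pow(-7, 2)), -9) = Mul(Add(-12, 49), -9) = Mul(37, -9) = -333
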